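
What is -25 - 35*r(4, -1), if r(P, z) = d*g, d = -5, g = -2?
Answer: -375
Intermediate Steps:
r(P, z) = 10 (r(P, z) = -5*(-2) = 10)
-25 - 35*r(4, -1) = -25 - 35*10 = -25 - 350 = -375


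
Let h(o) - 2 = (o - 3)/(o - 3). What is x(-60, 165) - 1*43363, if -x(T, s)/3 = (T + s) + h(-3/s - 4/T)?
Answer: -43687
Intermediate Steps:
h(o) = 3 (h(o) = 2 + (o - 3)/(o - 3) = 2 + (-3 + o)/(-3 + o) = 2 + 1 = 3)
x(T, s) = -9 - 3*T - 3*s (x(T, s) = -3*((T + s) + 3) = -3*(3 + T + s) = -9 - 3*T - 3*s)
x(-60, 165) - 1*43363 = (-9 - 3*(-60) - 3*165) - 1*43363 = (-9 + 180 - 495) - 43363 = -324 - 43363 = -43687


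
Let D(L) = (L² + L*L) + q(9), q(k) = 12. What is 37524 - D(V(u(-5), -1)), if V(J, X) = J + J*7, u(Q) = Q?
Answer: 34312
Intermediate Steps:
V(J, X) = 8*J (V(J, X) = J + 7*J = 8*J)
D(L) = 12 + 2*L² (D(L) = (L² + L*L) + 12 = (L² + L²) + 12 = 2*L² + 12 = 12 + 2*L²)
37524 - D(V(u(-5), -1)) = 37524 - (12 + 2*(8*(-5))²) = 37524 - (12 + 2*(-40)²) = 37524 - (12 + 2*1600) = 37524 - (12 + 3200) = 37524 - 1*3212 = 37524 - 3212 = 34312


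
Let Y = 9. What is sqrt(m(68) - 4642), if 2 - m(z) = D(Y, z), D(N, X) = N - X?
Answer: 3*I*sqrt(509) ≈ 67.683*I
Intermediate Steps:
m(z) = -7 + z (m(z) = 2 - (9 - z) = 2 + (-9 + z) = -7 + z)
sqrt(m(68) - 4642) = sqrt((-7 + 68) - 4642) = sqrt(61 - 4642) = sqrt(-4581) = 3*I*sqrt(509)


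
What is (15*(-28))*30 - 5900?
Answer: -18500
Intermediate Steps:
(15*(-28))*30 - 5900 = -420*30 - 5900 = -12600 - 5900 = -18500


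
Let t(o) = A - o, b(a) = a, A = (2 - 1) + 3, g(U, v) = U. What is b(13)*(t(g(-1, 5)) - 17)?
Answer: -156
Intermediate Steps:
A = 4 (A = 1 + 3 = 4)
t(o) = 4 - o
b(13)*(t(g(-1, 5)) - 17) = 13*((4 - 1*(-1)) - 17) = 13*((4 + 1) - 17) = 13*(5 - 17) = 13*(-12) = -156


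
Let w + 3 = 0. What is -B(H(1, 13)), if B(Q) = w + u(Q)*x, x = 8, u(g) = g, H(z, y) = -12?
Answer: 99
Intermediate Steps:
w = -3 (w = -3 + 0 = -3)
B(Q) = -3 + 8*Q (B(Q) = -3 + Q*8 = -3 + 8*Q)
-B(H(1, 13)) = -(-3 + 8*(-12)) = -(-3 - 96) = -1*(-99) = 99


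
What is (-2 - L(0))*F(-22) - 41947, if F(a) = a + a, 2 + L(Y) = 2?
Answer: -41859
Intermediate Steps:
L(Y) = 0 (L(Y) = -2 + 2 = 0)
F(a) = 2*a
(-2 - L(0))*F(-22) - 41947 = (-2 - 1*0)*(2*(-22)) - 41947 = (-2 + 0)*(-44) - 41947 = -2*(-44) - 41947 = 88 - 41947 = -41859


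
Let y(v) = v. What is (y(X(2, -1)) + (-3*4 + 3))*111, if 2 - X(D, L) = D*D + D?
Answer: -1443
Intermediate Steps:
X(D, L) = 2 - D - D**2 (X(D, L) = 2 - (D*D + D) = 2 - (D**2 + D) = 2 - (D + D**2) = 2 + (-D - D**2) = 2 - D - D**2)
(y(X(2, -1)) + (-3*4 + 3))*111 = ((2 - 1*2 - 1*2**2) + (-3*4 + 3))*111 = ((2 - 2 - 1*4) + (-12 + 3))*111 = ((2 - 2 - 4) - 9)*111 = (-4 - 9)*111 = -13*111 = -1443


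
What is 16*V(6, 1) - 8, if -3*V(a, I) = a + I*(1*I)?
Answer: -136/3 ≈ -45.333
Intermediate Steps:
V(a, I) = -a/3 - I**2/3 (V(a, I) = -(a + I*(1*I))/3 = -(a + I*I)/3 = -(a + I**2)/3 = -a/3 - I**2/3)
16*V(6, 1) - 8 = 16*(-1/3*6 - 1/3*1**2) - 8 = 16*(-2 - 1/3*1) - 8 = 16*(-2 - 1/3) - 8 = 16*(-7/3) - 8 = -112/3 - 8 = -136/3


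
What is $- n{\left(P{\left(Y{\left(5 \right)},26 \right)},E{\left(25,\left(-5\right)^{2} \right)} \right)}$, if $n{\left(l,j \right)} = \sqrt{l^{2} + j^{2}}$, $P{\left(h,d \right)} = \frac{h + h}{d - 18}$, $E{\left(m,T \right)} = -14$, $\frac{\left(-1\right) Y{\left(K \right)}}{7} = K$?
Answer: $- \frac{7 \sqrt{89}}{4} \approx -16.509$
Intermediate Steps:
$Y{\left(K \right)} = - 7 K$
$P{\left(h,d \right)} = \frac{2 h}{-18 + d}$
$n{\left(l,j \right)} = \sqrt{j^{2} + l^{2}}$
$- n{\left(P{\left(Y{\left(5 \right)},26 \right)},E{\left(25,\left(-5\right)^{2} \right)} \right)} = - \sqrt{\left(-14\right)^{2} + \left(\frac{2 \left(\left(-7\right) 5\right)}{-18 + 26}\right)^{2}} = - \sqrt{196 + \left(2 \left(-35\right) \frac{1}{8}\right)^{2}} = - \sqrt{196 + \left(- \frac{35}{4}\right)^{2}} = - \sqrt{196 + \frac{1225}{16}} = - \sqrt{\frac{4361}{16}} = - \frac{7 \sqrt{89}}{4}$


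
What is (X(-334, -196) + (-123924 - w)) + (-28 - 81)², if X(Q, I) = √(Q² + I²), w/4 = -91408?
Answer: 253589 + 2*√37493 ≈ 2.5398e+5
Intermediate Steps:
w = -365632 (w = 4*(-91408) = -365632)
X(Q, I) = √(I² + Q²)
(X(-334, -196) + (-123924 - w)) + (-28 - 81)² = (√((-196)² + (-334)²) + (-123924 - 1*(-365632))) + (-28 - 81)² = (√(38416 + 111556) + (-123924 + 365632)) + (-109)² = (√149972 + 241708) + 11881 = (2*√37493 + 241708) + 11881 = (241708 + 2*√37493) + 11881 = 253589 + 2*√37493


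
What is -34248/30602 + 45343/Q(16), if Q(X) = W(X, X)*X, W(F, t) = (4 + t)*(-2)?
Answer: -704752603/9792640 ≈ -71.968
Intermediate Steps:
W(F, t) = -8 - 2*t
Q(X) = X*(-8 - 2*X) (Q(X) = (-8 - 2*X)*X = X*(-8 - 2*X))
-34248/30602 + 45343/Q(16) = -34248/30602 + 45343/((-2*16*(4 + 16))) = -34248*1/30602 + 45343/((-2*16*20)) = -17124/15301 + 45343/(-640) = -17124/15301 + 45343*(-1/640) = -17124/15301 - 45343/640 = -704752603/9792640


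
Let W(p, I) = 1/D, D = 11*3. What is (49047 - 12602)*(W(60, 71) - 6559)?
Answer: -7888374470/33 ≈ -2.3904e+8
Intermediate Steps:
D = 33
W(p, I) = 1/33
(49047 - 12602)*(W(60, 71) - 6559) = (49047 - 12602)*(1/33 - 6559) = 36445*(-216446/33) = -7888374470/33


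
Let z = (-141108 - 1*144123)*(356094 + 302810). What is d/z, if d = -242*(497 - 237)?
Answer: 7865/23492480853 ≈ 3.3479e-7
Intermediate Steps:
z = -187939846824 (z = (-141108 - 144123)*658904 = -285231*658904 = -187939846824)
d = -62920 (d = -242*260 = -62920)
d/z = -62920/(-187939846824) = -62920*(-1/187939846824) = 7865/23492480853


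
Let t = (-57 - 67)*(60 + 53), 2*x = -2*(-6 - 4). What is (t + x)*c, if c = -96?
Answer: 1344192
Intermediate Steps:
x = 10 (x = (-2*(-6 - 4))/2 = (-2*(-10))/2 = (1/2)*20 = 10)
t = -14012 (t = -124*113 = -14012)
(t + x)*c = (-14012 + 10)*(-96) = -14002*(-96) = 1344192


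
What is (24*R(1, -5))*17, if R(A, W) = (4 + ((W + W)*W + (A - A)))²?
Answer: 1189728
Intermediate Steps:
R(A, W) = (4 + 2*W²)² (R(A, W) = (4 + ((2*W)*W + 0))² = (4 + (2*W² + 0))² = (4 + 2*W²)²)
(24*R(1, -5))*17 = (24*(4*(2 + (-5)²)²))*17 = (24*(4*(2 + 25)²))*17 = (24*(4*27²))*17 = (24*(4*729))*17 = (24*2916)*17 = 69984*17 = 1189728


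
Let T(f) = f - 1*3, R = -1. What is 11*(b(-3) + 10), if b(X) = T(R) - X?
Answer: 99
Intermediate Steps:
T(f) = -3 + f (T(f) = f - 3 = -3 + f)
b(X) = -4 - X (b(X) = (-3 - 1) - X = -4 - X)
11*(b(-3) + 10) = 11*((-4 - 1*(-3)) + 10) = 11*((-4 + 3) + 10) = 11*(-1 + 10) = 11*9 = 99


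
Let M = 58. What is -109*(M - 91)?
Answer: 3597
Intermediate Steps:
-109*(M - 91) = -109*(58 - 91) = -109*(-33) = 3597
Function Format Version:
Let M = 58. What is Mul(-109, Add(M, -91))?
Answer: 3597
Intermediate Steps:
Mul(-109, Add(M, -91)) = Mul(-109, Add(58, -91)) = Mul(-109, -33) = 3597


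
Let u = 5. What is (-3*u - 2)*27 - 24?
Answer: -483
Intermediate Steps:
(-3*u - 2)*27 - 24 = (-3*5 - 2)*27 - 24 = (-15 - 2)*27 - 24 = -17*27 - 24 = -459 - 24 = -483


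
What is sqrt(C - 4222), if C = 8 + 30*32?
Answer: I*sqrt(3254) ≈ 57.044*I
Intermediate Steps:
C = 968 (C = 8 + 960 = 968)
sqrt(C - 4222) = sqrt(968 - 4222) = sqrt(-3254) = I*sqrt(3254)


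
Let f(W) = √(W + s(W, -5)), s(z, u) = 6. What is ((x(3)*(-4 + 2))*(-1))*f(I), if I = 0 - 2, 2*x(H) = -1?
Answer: -2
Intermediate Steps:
x(H) = -½ (x(H) = (½)*(-1) = -½)
I = -2
f(W) = √(6 + W) (f(W) = √(W + 6) = √(6 + W))
((x(3)*(-4 + 2))*(-1))*f(I) = (-(-4 + 2)/2*(-1))*√(6 - 2) = (-½*(-2)*(-1))*√4 = (1*(-1))*2 = -1*2 = -2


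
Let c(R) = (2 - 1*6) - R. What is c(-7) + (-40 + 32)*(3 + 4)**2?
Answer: -389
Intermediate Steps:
c(R) = -4 - R (c(R) = (2 - 6) - R = -4 - R)
c(-7) + (-40 + 32)*(3 + 4)**2 = (-4 - 1*(-7)) + (-40 + 32)*(3 + 4)**2 = (-4 + 7) - 8*7**2 = 3 - 8*49 = 3 - 392 = -389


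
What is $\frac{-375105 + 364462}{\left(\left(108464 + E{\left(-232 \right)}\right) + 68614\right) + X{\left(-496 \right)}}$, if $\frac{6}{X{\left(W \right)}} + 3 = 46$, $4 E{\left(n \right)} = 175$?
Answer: $- \frac{1830596}{30464965} \approx -0.060089$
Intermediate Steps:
$E{\left(n \right)} = \frac{175}{4}$ ($E{\left(n \right)} = \frac{1}{4} \cdot 175 = \frac{175}{4}$)
$X{\left(W \right)} = \frac{6}{43}$ ($X{\left(W \right)} = \frac{6}{-3 + 46} = \frac{6}{43}$)
$\frac{-375105 + 364462}{\left(\left(108464 + E{\left(-232 \right)}\right) + 68614\right) + X{\left(-496 \right)}} = \frac{-375105 + 364462}{\left(\left(108464 + \frac{175}{4}\right) + 68614\right) + \frac{6}{43}} = - \frac{10643}{\left(\frac{434031}{4} + 68614\right) + \frac{6}{43}} = - \frac{10643}{\frac{708487}{4} + \frac{6}{43}} = - \frac{10643}{\frac{30464965}{172}} = \left(-10643\right) \frac{172}{30464965} = - \frac{1830596}{30464965}$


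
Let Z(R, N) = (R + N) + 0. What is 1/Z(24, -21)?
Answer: ⅓ ≈ 0.33333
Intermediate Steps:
Z(R, N) = N + R (Z(R, N) = (N + R) + 0 = N + R)
1/Z(24, -21) = 1/(-21 + 24) = 1/3 = ⅓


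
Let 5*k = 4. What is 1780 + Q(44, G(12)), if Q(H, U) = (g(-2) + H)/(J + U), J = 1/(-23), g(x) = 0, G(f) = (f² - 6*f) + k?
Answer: 14898320/8367 ≈ 1780.6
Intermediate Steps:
k = ⅘ (k = (⅕)*4 = ⅘ ≈ 0.80000)
G(f) = ⅘ + f² - 6*f (G(f) = (f² - 6*f) + ⅘ = ⅘ + f² - 6*f)
J = -1/23 ≈ -0.043478
Q(H, U) = H/(-1/23 + U) (Q(H, U) = (0 + H)/(-1/23 + U) = H/(-1/23 + U))
1780 + Q(44, G(12)) = 1780 + 23*44/(-1 + 23*(⅘ + 12² - 6*12)) = 1780 + 23*44/(-1 + 23*(⅘ + 144 - 72)) = 1780 + 23*44/(-1 + 23*(364/5)) = 1780 + 23*44/(-1 + 8372/5) = 1780 + 23*44/(8367/5) = 1780 + 23*44*(5/8367) = 1780 + 5060/8367 = 14898320/8367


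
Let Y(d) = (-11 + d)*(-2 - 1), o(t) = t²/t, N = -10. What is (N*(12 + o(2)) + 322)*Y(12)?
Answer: -546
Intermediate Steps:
o(t) = t
Y(d) = 33 - 3*d (Y(d) = (-11 + d)*(-3) = 33 - 3*d)
(N*(12 + o(2)) + 322)*Y(12) = (-10*(12 + 2) + 322)*(33 - 3*12) = (-10*14 + 322)*(33 - 36) = (-140 + 322)*(-3) = 182*(-3) = -546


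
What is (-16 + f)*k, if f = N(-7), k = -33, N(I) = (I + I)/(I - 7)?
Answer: 495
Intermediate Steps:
N(I) = 2*I/(-7 + I) (N(I) = (2*I)/(-7 + I) = 2*I/(-7 + I))
f = 1 (f = 2*(-7)/(-7 - 7) = 2*(-7)/(-14) = 2*(-7)*(-1/14) = 1)
(-16 + f)*k = (-16 + 1)*(-33) = -15*(-33) = 495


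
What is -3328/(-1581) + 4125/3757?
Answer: 1119113/349401 ≈ 3.2029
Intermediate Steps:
-3328/(-1581) + 4125/3757 = -3328*(-1/1581) + 4125*(1/3757) = 3328/1581 + 4125/3757 = 1119113/349401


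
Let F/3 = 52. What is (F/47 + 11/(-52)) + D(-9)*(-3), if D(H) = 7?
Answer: -43729/2444 ≈ -17.892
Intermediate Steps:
F = 156 (F = 3*52 = 156)
(F/47 + 11/(-52)) + D(-9)*(-3) = (156/47 + 11/(-52)) + 7*(-3) = (156*(1/47) + 11*(-1/52)) - 21 = (156/47 - 11/52) - 21 = 7595/2444 - 21 = -43729/2444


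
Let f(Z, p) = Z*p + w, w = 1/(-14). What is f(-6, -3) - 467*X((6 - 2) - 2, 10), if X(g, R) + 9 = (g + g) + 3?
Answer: 13327/14 ≈ 951.93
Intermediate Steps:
w = -1/14 ≈ -0.071429
f(Z, p) = -1/14 + Z*p (f(Z, p) = Z*p - 1/14 = -1/14 + Z*p)
X(g, R) = -6 + 2*g (X(g, R) = -9 + ((g + g) + 3) = -9 + (2*g + 3) = -9 + (3 + 2*g) = -6 + 2*g)
f(-6, -3) - 467*X((6 - 2) - 2, 10) = (-1/14 - 6*(-3)) - 467*(-6 + 2*((6 - 2) - 2)) = (-1/14 + 18) - 467*(-6 + 2*(4 - 2)) = 251/14 - 467*(-6 + 2*2) = 251/14 - 467*(-6 + 4) = 251/14 - 467*(-2) = 251/14 + 934 = 13327/14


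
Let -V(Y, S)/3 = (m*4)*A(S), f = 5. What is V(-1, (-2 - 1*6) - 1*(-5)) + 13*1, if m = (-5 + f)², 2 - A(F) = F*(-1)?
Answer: 13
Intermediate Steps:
A(F) = 2 + F (A(F) = 2 - F*(-1) = 2 - (-1)*F = 2 + F)
m = 0 (m = (-5 + 5)² = 0² = 0)
V(Y, S) = 0 (V(Y, S) = -3*0*4*(2 + S) = -0*(2 + S) = -3*0 = 0)
V(-1, (-2 - 1*6) - 1*(-5)) + 13*1 = 0 + 13*1 = 0 + 13 = 13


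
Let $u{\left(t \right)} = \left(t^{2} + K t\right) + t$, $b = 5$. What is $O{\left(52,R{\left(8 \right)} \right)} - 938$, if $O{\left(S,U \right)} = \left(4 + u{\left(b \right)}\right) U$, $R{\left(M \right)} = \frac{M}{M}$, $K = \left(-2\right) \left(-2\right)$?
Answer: $-884$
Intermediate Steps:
$K = 4$
$u{\left(t \right)} = t^{2} + 5 t$ ($u{\left(t \right)} = \left(t^{2} + 4 t\right) + t = t^{2} + 5 t$)
$R{\left(M \right)} = 1$
$O{\left(S,U \right)} = 54 U$ ($O{\left(S,U \right)} = \left(4 + 5 \left(5 + 5\right)\right) U = \left(4 + 5 \cdot 10\right) U = \left(4 + 50\right) U = 54 U$)
$O{\left(52,R{\left(8 \right)} \right)} - 938 = 54 \cdot 1 - 938 = 54 - 938 = -884$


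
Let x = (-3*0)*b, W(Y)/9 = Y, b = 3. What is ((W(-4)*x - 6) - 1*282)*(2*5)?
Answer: -2880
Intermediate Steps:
W(Y) = 9*Y
x = 0 (x = -3*0*3 = 0*3 = 0)
((W(-4)*x - 6) - 1*282)*(2*5) = (((9*(-4))*0 - 6) - 1*282)*(2*5) = ((-36*0 - 6) - 282)*10 = ((0 - 6) - 282)*10 = (-6 - 282)*10 = -288*10 = -2880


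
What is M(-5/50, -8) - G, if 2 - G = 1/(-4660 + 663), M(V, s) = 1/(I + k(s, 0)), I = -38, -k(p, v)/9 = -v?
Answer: -307807/151886 ≈ -2.0266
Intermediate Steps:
k(p, v) = 9*v (k(p, v) = -(-9)*v = 9*v)
M(V, s) = -1/38 (M(V, s) = 1/(-38 + 9*0) = 1/(-38 + 0) = 1/(-38) = -1/38)
G = 7995/3997 (G = 2 - 1/(-4660 + 663) = 2 - 1/(-3997) = 2 - 1*(-1/3997) = 2 + 1/3997 = 7995/3997 ≈ 2.0003)
M(-5/50, -8) - G = -1/38 - 1*7995/3997 = -1/38 - 7995/3997 = -307807/151886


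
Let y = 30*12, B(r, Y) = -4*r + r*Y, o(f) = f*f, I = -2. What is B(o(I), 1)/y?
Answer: -1/30 ≈ -0.033333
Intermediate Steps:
o(f) = f²
B(r, Y) = -4*r + Y*r
y = 360
B(o(I), 1)/y = ((-2)²*(-4 + 1))/360 = (4*(-3))*(1/360) = -12*1/360 = -1/30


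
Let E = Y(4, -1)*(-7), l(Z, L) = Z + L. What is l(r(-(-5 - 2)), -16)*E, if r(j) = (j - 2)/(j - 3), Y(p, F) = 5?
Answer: 2065/4 ≈ 516.25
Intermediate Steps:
r(j) = (-2 + j)/(-3 + j)
l(Z, L) = L + Z
E = -35 (E = 5*(-7) = -35)
l(r(-(-5 - 2)), -16)*E = (-16 + (-2 - (-5 - 2))/(-3 - (-5 - 2)))*(-35) = (-16 + (-2 - 1*(-7))/(-3 - 1*(-7)))*(-35) = (-16 + (-2 + 7)/(-3 + 7))*(-35) = (-16 + 5/4)*(-35) = -59/4*(-35) = 2065/4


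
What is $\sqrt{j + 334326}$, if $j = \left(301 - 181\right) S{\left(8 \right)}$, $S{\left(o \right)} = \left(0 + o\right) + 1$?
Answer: $\sqrt{335406} \approx 579.14$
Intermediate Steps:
$S{\left(o \right)} = 1 + o$ ($S{\left(o \right)} = o + 1 = 1 + o$)
$j = 1080$ ($j = \left(301 - 181\right) \left(1 + 8\right) = 120 \cdot 9 = 1080$)
$\sqrt{j + 334326} = \sqrt{1080 + 334326} = \sqrt{335406}$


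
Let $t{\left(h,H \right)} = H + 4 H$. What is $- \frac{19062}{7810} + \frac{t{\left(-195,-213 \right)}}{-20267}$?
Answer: $- \frac{189005952}{79142635} \approx -2.3882$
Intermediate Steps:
$t{\left(h,H \right)} = 5 H$
$- \frac{19062}{7810} + \frac{t{\left(-195,-213 \right)}}{-20267} = - \frac{19062}{7810} + \frac{5 \left(-213\right)}{-20267} = \left(-19062\right) \frac{1}{7810} - - \frac{1065}{20267} = - \frac{9531}{3905} + \frac{1065}{20267} = - \frac{189005952}{79142635}$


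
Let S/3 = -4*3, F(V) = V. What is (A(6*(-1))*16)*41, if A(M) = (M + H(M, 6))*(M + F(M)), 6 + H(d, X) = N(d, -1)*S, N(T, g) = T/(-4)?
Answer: 519552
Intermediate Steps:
N(T, g) = -T/4 (N(T, g) = T*(-1/4) = -T/4)
S = -36 (S = 3*(-4*3) = 3*(-12) = -36)
H(d, X) = -6 + 9*d (H(d, X) = -6 - d/4*(-36) = -6 + 9*d)
A(M) = 2*M*(-6 + 10*M) (A(M) = (M + (-6 + 9*M))*(M + M) = (-6 + 10*M)*(2*M) = 2*M*(-6 + 10*M))
(A(6*(-1))*16)*41 = ((4*(6*(-1))*(-3 + 5*(6*(-1))))*16)*41 = ((4*(-6)*(-3 + 5*(-6)))*16)*41 = ((4*(-6)*(-3 - 30))*16)*41 = ((4*(-6)*(-33))*16)*41 = (792*16)*41 = 12672*41 = 519552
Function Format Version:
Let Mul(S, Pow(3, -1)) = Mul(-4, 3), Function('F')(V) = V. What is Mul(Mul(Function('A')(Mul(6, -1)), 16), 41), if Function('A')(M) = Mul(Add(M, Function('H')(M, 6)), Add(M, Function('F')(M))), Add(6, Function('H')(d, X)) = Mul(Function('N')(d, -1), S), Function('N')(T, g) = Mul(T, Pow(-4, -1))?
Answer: 519552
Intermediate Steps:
Function('N')(T, g) = Mul(Rational(-1, 4), T) (Function('N')(T, g) = Mul(T, Rational(-1, 4)) = Mul(Rational(-1, 4), T))
S = -36 (S = Mul(3, Mul(-4, 3)) = Mul(3, -12) = -36)
Function('H')(d, X) = Add(-6, Mul(9, d)) (Function('H')(d, X) = Add(-6, Mul(Mul(Rational(-1, 4), d), -36)) = Add(-6, Mul(9, d)))
Function('A')(M) = Mul(2, M, Add(-6, Mul(10, M))) (Function('A')(M) = Mul(Add(M, Add(-6, Mul(9, M))), Add(M, M)) = Mul(Add(-6, Mul(10, M)), Mul(2, M)) = Mul(2, M, Add(-6, Mul(10, M))))
Mul(Mul(Function('A')(Mul(6, -1)), 16), 41) = Mul(Mul(Mul(4, Mul(6, -1), Add(-3, Mul(5, Mul(6, -1)))), 16), 41) = Mul(Mul(Mul(4, -6, Add(-3, Mul(5, -6))), 16), 41) = Mul(Mul(Mul(4, -6, Add(-3, -30)), 16), 41) = Mul(Mul(Mul(4, -6, -33), 16), 41) = Mul(Mul(792, 16), 41) = Mul(12672, 41) = 519552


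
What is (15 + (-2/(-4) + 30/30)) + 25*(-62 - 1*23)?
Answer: -4217/2 ≈ -2108.5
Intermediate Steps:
(15 + (-2/(-4) + 30/30)) + 25*(-62 - 1*23) = (15 + (-2*(-1/4) + 30*(1/30))) + 25*(-62 - 23) = (15 + (1/2 + 1)) + 25*(-85) = (15 + 3/2) - 2125 = 33/2 - 2125 = -4217/2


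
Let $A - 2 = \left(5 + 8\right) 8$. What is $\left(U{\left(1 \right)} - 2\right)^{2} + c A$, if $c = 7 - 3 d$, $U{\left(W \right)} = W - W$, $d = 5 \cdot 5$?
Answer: $-7204$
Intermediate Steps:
$d = 25$
$U{\left(W \right)} = 0$
$c = -68$ ($c = 7 - 75 = -68$)
$A = 106$ ($A = 2 + \left(5 + 8\right) 8 = 2 + 13 \cdot 8 = 2 + 104 = 106$)
$\left(U{\left(1 \right)} - 2\right)^{2} + c A = \left(0 - 2\right)^{2} - 7208 = \left(-2\right)^{2} - 7208 = 4 - 7208 = -7204$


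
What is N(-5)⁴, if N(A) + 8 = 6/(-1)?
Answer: 38416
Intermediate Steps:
N(A) = -14 (N(A) = -8 + 6/(-1) = -8 + 6*(-1) = -8 - 6 = -14)
N(-5)⁴ = (-14)⁴ = 38416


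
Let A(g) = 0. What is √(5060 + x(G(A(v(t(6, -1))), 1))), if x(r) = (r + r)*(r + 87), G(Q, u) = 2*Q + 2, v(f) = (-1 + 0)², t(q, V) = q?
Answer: 2*√1354 ≈ 73.594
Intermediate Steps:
v(f) = 1 (v(f) = (-1)² = 1)
G(Q, u) = 2 + 2*Q
x(r) = 2*r*(87 + r) (x(r) = (2*r)*(87 + r) = 2*r*(87 + r))
√(5060 + x(G(A(v(t(6, -1))), 1))) = √(5060 + 2*(2 + 2*0)*(87 + (2 + 2*0))) = √(5060 + 2*(2 + 0)*(87 + (2 + 0))) = √(5060 + 2*2*(87 + 2)) = √(5060 + 2*2*89) = √(5060 + 356) = √5416 = 2*√1354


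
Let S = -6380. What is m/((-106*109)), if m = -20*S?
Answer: -63800/5777 ≈ -11.044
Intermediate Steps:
m = 127600 (m = -20*(-6380) = 127600)
m/((-106*109)) = 127600/((-106*109)) = 127600/(-11554) = 127600*(-1/11554) = -63800/5777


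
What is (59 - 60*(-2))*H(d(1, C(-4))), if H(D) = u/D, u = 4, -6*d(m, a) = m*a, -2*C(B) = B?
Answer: -2148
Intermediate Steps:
C(B) = -B/2
d(m, a) = -a*m/6 (d(m, a) = -m*a/6 = -a*m/6)
H(D) = 4/D
(59 - 60*(-2))*H(d(1, C(-4))) = (59 - 60*(-2))*(4/((-⅙*(-½*(-4))*1))) = (59 + 120)*(4/((-⅙*2*1))) = 179*(4/(-⅓)) = 179*(4*(-3)) = 179*(-12) = -2148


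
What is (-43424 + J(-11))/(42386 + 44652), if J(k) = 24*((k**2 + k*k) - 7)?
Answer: -18892/43519 ≈ -0.43411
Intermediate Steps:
J(k) = -168 + 48*k**2 (J(k) = 24*((k**2 + k**2) - 7) = 24*(2*k**2 - 7) = 24*(-7 + 2*k**2) = -168 + 48*k**2)
(-43424 + J(-11))/(42386 + 44652) = (-43424 + (-168 + 48*(-11)**2))/(42386 + 44652) = (-43424 + (-168 + 48*121))/87038 = (-43424 + (-168 + 5808))*(1/87038) = (-43424 + 5640)*(1/87038) = -37784*1/87038 = -18892/43519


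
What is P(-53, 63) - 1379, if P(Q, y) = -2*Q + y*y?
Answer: 2696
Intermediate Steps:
P(Q, y) = y² - 2*Q (P(Q, y) = -2*Q + y² = y² - 2*Q)
P(-53, 63) - 1379 = (63² - 2*(-53)) - 1379 = (3969 + 106) - 1379 = 4075 - 1379 = 2696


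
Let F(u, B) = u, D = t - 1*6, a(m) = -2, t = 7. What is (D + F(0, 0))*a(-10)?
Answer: -2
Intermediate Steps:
D = 1 (D = 7 - 1*6 = 7 - 6 = 1)
(D + F(0, 0))*a(-10) = (1 + 0)*(-2) = 1*(-2) = -2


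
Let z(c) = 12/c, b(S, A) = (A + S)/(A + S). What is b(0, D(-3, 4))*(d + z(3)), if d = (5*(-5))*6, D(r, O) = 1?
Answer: -146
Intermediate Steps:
b(S, A) = 1
d = -150 (d = -25*6 = -150)
b(0, D(-3, 4))*(d + z(3)) = 1*(-150 + 12/3) = 1*(-150 + 12*(⅓)) = 1*(-150 + 4) = 1*(-146) = -146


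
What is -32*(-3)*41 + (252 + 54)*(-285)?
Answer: -83274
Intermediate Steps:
-32*(-3)*41 + (252 + 54)*(-285) = 96*41 + 306*(-285) = 3936 - 87210 = -83274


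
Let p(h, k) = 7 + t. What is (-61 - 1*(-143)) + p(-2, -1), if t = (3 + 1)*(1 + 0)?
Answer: 93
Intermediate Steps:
t = 4 (t = 4*1 = 4)
p(h, k) = 11 (p(h, k) = 7 + 4 = 11)
(-61 - 1*(-143)) + p(-2, -1) = (-61 - 1*(-143)) + 11 = (-61 + 143) + 11 = 82 + 11 = 93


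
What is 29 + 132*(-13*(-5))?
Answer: 8609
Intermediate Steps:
29 + 132*(-13*(-5)) = 29 + 132*65 = 29 + 8580 = 8609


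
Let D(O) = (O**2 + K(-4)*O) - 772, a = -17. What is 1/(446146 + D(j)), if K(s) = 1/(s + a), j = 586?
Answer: 21/16563584 ≈ 1.2678e-6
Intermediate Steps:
K(s) = 1/(-17 + s) (K(s) = 1/(s - 17) = 1/(-17 + s))
D(O) = -772 + O**2 - O/21 (D(O) = (O**2 + O/(-17 - 4)) - 772 = (O**2 + O/(-21)) - 772 = (O**2 - O/21) - 772 = -772 + O**2 - O/21)
1/(446146 + D(j)) = 1/(446146 + (-772 + 586**2 - 1/21*586)) = 1/(446146 + (-772 + 343396 - 586/21)) = 1/(446146 + 7194518/21) = 1/(16563584/21) = 21/16563584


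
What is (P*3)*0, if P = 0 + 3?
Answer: 0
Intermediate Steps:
P = 3
(P*3)*0 = (3*3)*0 = 9*0 = 0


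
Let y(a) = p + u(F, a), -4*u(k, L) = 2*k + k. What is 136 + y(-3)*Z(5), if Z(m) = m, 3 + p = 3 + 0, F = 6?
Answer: 227/2 ≈ 113.50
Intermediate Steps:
p = 0 (p = -3 + (3 + 0) = -3 + 3 = 0)
u(k, L) = -3*k/4 (u(k, L) = -(2*k + k)/4 = -3*k/4)
y(a) = -9/2 (y(a) = 0 - ¾*6 = 0 - 9/2 = -9/2)
136 + y(-3)*Z(5) = 136 - 9/2*5 = 136 - 45/2 = 227/2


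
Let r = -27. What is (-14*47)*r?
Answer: 17766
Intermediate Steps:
(-14*47)*r = -14*47*(-27) = -658*(-27) = 17766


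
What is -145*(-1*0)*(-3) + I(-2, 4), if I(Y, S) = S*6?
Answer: 24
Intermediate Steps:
I(Y, S) = 6*S
-145*(-1*0)*(-3) + I(-2, 4) = -145*(-1*0)*(-3) + 6*4 = -0*(-3) + 24 = -145*0 + 24 = 0 + 24 = 24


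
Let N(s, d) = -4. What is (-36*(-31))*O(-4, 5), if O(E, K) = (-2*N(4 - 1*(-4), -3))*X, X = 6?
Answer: 53568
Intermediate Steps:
O(E, K) = 48 (O(E, K) = -2*(-4)*6 = 8*6 = 48)
(-36*(-31))*O(-4, 5) = -36*(-31)*48 = 1116*48 = 53568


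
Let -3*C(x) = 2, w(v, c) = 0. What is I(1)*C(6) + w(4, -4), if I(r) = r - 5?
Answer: 8/3 ≈ 2.6667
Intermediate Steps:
C(x) = -2/3 (C(x) = -1/3*2 = -2/3)
I(r) = -5 + r
I(1)*C(6) + w(4, -4) = (-5 + 1)*(-2/3) + 0 = -4*(-2/3) + 0 = 8/3 + 0 = 8/3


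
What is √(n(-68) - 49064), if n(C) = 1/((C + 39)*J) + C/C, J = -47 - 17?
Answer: I*√2640766883/232 ≈ 221.5*I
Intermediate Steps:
J = -64
n(C) = 1 - 1/(64*(39 + C)) (n(C) = 1/((C + 39)*(-64)) + C/C = -1/64/(39 + C) + 1 = -1/(64*(39 + C)) + 1 = 1 - 1/(64*(39 + C)))
√(n(-68) - 49064) = √((2495/64 - 68)/(39 - 68) - 49064) = √(-1857/64/(-29) - 49064) = √(-1/29*(-1857/64) - 49064) = √(1857/1856 - 49064) = √(-91060927/1856) = I*√2640766883/232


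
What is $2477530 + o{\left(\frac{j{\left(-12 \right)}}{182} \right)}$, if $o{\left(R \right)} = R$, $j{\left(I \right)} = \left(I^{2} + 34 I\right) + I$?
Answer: $\frac{225455092}{91} \approx 2.4775 \cdot 10^{6}$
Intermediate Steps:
$j{\left(I \right)} = I^{2} + 35 I$
$2477530 + o{\left(\frac{j{\left(-12 \right)}}{182} \right)} = 2477530 + \frac{\left(-12\right) \left(35 - 12\right)}{182} = 2477530 + \left(-12\right) 23 \cdot \frac{1}{182} = 2477530 - \frac{138}{91} = \frac{225455092}{91}$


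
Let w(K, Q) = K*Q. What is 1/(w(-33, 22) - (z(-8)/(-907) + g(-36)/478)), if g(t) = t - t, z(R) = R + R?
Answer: -907/658498 ≈ -0.0013774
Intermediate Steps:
z(R) = 2*R
g(t) = 0
1/(w(-33, 22) - (z(-8)/(-907) + g(-36)/478)) = 1/(-33*22 - ((2*(-8))/(-907) + 0/478)) = 1/(-726 - (-16*(-1/907) + 0*(1/478))) = 1/(-726 - (16/907 + 0)) = 1/(-726 - 1*16/907) = 1/(-726 - 16/907) = 1/(-658498/907) = -907/658498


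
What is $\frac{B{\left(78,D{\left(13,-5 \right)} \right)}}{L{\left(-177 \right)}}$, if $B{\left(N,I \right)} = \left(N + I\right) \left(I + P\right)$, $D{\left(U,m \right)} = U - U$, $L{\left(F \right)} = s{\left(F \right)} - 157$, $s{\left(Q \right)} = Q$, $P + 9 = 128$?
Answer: $- \frac{4641}{167} \approx -27.79$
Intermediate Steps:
$P = 119$ ($P = -9 + 128 = 119$)
$L{\left(F \right)} = -157 + F$ ($L{\left(F \right)} = F - 157 = -157 + F$)
$D{\left(U,m \right)} = 0$
$B{\left(N,I \right)} = \left(119 + I\right) \left(I + N\right)$ ($B{\left(N,I \right)} = \left(N + I\right) \left(I + 119\right) = \left(I + N\right) \left(119 + I\right) = \left(119 + I\right) \left(I + N\right)$)
$\frac{B{\left(78,D{\left(13,-5 \right)} \right)}}{L{\left(-177 \right)}} = \frac{0^{2} + 119 \cdot 0 + 119 \cdot 78 + 0 \cdot 78}{-157 - 177} = \frac{0 + 0 + 9282 + 0}{-334} = 9282 \left(- \frac{1}{334}\right) = - \frac{4641}{167}$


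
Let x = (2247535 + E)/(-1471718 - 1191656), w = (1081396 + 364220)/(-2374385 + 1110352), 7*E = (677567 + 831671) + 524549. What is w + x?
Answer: -3529213944446/1683296313671 ≈ -2.0966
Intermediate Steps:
E = 290541 (E = ((677567 + 831671) + 524549)/7 = (1509238 + 524549)/7 = (⅐)*2033787 = 290541)
w = -1445616/1264033 (w = 1445616/(-1264033) = 1445616*(-1/1264033) = -1445616/1264033 ≈ -1.1437)
x = -1269038/1331687 (x = (2247535 + 290541)/(-1471718 - 1191656) = 2538076/(-2663374) = 2538076*(-1/2663374) = -1269038/1331687 ≈ -0.95296)
w + x = -1445616/1264033 - 1269038/1331687 = -3529213944446/1683296313671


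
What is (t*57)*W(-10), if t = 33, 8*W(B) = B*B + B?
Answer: 84645/4 ≈ 21161.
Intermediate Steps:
W(B) = B/8 + B²/8 (W(B) = (B*B + B)/8 = (B² + B)/8 = (B + B²)/8 = B/8 + B²/8)
(t*57)*W(-10) = (33*57)*((⅛)*(-10)*(1 - 10)) = 1881*((⅛)*(-10)*(-9)) = 1881*(45/4) = 84645/4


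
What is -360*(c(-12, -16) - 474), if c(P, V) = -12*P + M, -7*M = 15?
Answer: 837000/7 ≈ 1.1957e+5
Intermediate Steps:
M = -15/7 (M = -1/7*15 = -15/7 ≈ -2.1429)
c(P, V) = -15/7 - 12*P (c(P, V) = -12*P - 15/7 = -15/7 - 12*P)
-360*(c(-12, -16) - 474) = -360*((-15/7 - 12*(-12)) - 474) = -360*((-15/7 + 144) - 474) = -360*(993/7 - 474) = -360*(-2325/7) = 837000/7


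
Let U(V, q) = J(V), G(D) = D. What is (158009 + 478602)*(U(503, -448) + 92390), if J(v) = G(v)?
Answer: 59136705623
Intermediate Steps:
J(v) = v
U(V, q) = V
(158009 + 478602)*(U(503, -448) + 92390) = (158009 + 478602)*(503 + 92390) = 636611*92893 = 59136705623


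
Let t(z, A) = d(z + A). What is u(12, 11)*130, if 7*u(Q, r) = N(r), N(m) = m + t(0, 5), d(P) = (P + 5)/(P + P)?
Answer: 1560/7 ≈ 222.86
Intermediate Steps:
d(P) = (5 + P)/(2*P) (d(P) = (5 + P)/((2*P)) = (5 + P)*(1/(2*P)) = (5 + P)/(2*P))
t(z, A) = (5 + A + z)/(2*(A + z)) (t(z, A) = (5 + (z + A))/(2*(z + A)) = (5 + (A + z))/(2*(A + z)) = (5 + A + z)/(2*(A + z)))
N(m) = 1 + m (N(m) = m + (5 + 5 + 0)/(2*(5 + 0)) = m + (½)*10/5 = m + (½)*(⅕)*10 = m + 1 = 1 + m)
u(Q, r) = ⅐ + r/7 (u(Q, r) = (1 + r)/7 = ⅐ + r/7)
u(12, 11)*130 = (⅐ + (⅐)*11)*130 = (⅐ + 11/7)*130 = (12/7)*130 = 1560/7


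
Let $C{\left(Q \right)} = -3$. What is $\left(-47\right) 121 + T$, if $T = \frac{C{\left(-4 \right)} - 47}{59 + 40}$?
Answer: $- \frac{563063}{99} \approx -5687.5$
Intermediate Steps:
$T = - \frac{50}{99}$ ($T = \frac{-3 - 47}{59 + 40} = \frac{-3 - 47}{99} = \left(-50\right) \frac{1}{99} = - \frac{50}{99} \approx -0.50505$)
$\left(-47\right) 121 + T = \left(-47\right) 121 - \frac{50}{99} = -5687 - \frac{50}{99} = - \frac{563063}{99}$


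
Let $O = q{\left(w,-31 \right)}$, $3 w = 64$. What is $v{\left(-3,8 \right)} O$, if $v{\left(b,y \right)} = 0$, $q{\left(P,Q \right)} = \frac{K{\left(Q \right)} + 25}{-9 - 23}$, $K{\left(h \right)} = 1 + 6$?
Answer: $0$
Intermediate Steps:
$K{\left(h \right)} = 7$
$w = \frac{64}{3}$ ($w = \frac{1}{3} \cdot 64 = \frac{64}{3} \approx 21.333$)
$q{\left(P,Q \right)} = -1$ ($q{\left(P,Q \right)} = \frac{7 + 25}{-9 - 23} = \frac{32}{-32} = 32 \left(- \frac{1}{32}\right) = -1$)
$O = -1$
$v{\left(-3,8 \right)} O = 0 \left(-1\right) = 0$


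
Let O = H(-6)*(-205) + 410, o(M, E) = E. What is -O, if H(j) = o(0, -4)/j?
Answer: -820/3 ≈ -273.33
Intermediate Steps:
H(j) = -4/j
O = 820/3 (O = -4/(-6)*(-205) + 410 = -4*(-⅙)*(-205) + 410 = (⅔)*(-205) + 410 = -410/3 + 410 = 820/3 ≈ 273.33)
-O = -1*820/3 = -820/3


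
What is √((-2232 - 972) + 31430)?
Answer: √28226 ≈ 168.01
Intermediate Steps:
√((-2232 - 972) + 31430) = √(-3204 + 31430) = √28226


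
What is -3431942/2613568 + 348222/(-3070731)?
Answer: -1908112094283/1337594046368 ≈ -1.4265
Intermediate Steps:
-3431942/2613568 + 348222/(-3070731) = -3431942*1/2613568 + 348222*(-1/3070731) = -1715971/1306784 - 116074/1023577 = -1908112094283/1337594046368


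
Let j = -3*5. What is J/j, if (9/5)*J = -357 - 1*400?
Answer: 757/27 ≈ 28.037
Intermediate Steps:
J = -3785/9 (J = 5*(-357 - 1*400)/9 = 5*(-357 - 400)/9 = (5/9)*(-757) = -3785/9 ≈ -420.56)
j = -15
J/j = -3785/9/(-15) = -3785/9*(-1/15) = 757/27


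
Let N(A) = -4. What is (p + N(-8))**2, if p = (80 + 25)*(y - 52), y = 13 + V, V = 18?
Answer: 4879681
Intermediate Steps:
y = 31 (y = 13 + 18 = 31)
p = -2205 (p = (80 + 25)*(31 - 52) = 105*(-21) = -2205)
(p + N(-8))**2 = (-2205 - 4)**2 = (-2209)**2 = 4879681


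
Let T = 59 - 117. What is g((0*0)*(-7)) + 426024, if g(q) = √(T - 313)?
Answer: 426024 + I*√371 ≈ 4.2602e+5 + 19.261*I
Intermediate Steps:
T = -58
g(q) = I*√371 (g(q) = √(-58 - 313) = √(-371) = I*√371)
g((0*0)*(-7)) + 426024 = I*√371 + 426024 = 426024 + I*√371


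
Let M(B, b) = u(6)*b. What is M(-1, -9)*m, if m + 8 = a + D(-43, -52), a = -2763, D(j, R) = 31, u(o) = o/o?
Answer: 24660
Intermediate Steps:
u(o) = 1
M(B, b) = b (M(B, b) = 1*b = b)
m = -2740 (m = -8 + (-2763 + 31) = -8 - 2732 = -2740)
M(-1, -9)*m = -9*(-2740) = 24660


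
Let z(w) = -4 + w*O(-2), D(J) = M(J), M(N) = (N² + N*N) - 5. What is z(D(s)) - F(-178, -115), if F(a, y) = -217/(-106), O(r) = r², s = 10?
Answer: 82039/106 ≈ 773.95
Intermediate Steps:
M(N) = -5 + 2*N² (M(N) = (N² + N²) - 5 = 2*N² - 5 = -5 + 2*N²)
D(J) = -5 + 2*J²
z(w) = -4 + 4*w (z(w) = -4 + w*(-2)² = -4 + w*4 = -4 + 4*w)
F(a, y) = 217/106 (F(a, y) = -217*(-1/106) = 217/106)
z(D(s)) - F(-178, -115) = (-4 + 4*(-5 + 2*10²)) - 1*217/106 = (-4 + 4*(-5 + 2*100)) - 217/106 = (-4 + 4*(-5 + 200)) - 217/106 = (-4 + 4*195) - 217/106 = (-4 + 780) - 217/106 = 776 - 217/106 = 82039/106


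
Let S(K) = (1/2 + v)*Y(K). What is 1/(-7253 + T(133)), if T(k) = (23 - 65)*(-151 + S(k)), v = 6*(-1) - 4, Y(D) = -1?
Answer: -1/1310 ≈ -0.00076336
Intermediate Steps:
v = -10 (v = -6 - 4 = -10)
S(K) = 19/2 (S(K) = (1/2 - 10)*(-1) = -19/2*(-1) = 19/2)
T(k) = 5943 (T(k) = (23 - 65)*(-151 + 19/2) = -42*(-283/2) = 5943)
1/(-7253 + T(133)) = 1/(-7253 + 5943) = 1/(-1310) = -1/1310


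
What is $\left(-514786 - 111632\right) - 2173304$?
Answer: $-2799722$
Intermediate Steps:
$\left(-514786 - 111632\right) - 2173304 = -626418 - 2173304 = -2799722$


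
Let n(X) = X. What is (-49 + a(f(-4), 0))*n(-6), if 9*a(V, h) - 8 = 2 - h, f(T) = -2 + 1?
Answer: 862/3 ≈ 287.33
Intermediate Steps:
f(T) = -1
a(V, h) = 10/9 - h/9 (a(V, h) = 8/9 + (2 - h)/9 = 8/9 + (2/9 - h/9) = 10/9 - h/9)
(-49 + a(f(-4), 0))*n(-6) = (-49 + (10/9 - ⅑*0))*(-6) = (-49 + (10/9 + 0))*(-6) = (-49 + 10/9)*(-6) = -431/9*(-6) = 862/3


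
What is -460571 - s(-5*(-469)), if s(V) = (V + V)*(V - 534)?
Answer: -8954161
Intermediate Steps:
s(V) = 2*V*(-534 + V) (s(V) = (2*V)*(-534 + V) = 2*V*(-534 + V))
-460571 - s(-5*(-469)) = -460571 - 2*(-5*(-469))*(-534 - 5*(-469)) = -460571 - 2*2345*(-534 + 2345) = -460571 - 2*2345*1811 = -460571 - 1*8493590 = -460571 - 8493590 = -8954161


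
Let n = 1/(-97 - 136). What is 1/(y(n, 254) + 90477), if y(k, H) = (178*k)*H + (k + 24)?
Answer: 233/21041520 ≈ 1.1073e-5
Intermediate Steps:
n = -1/233 (n = 1/(-233) = -1/233 ≈ -0.0042918)
y(k, H) = 24 + k + 178*H*k (y(k, H) = 178*H*k + (24 + k) = 24 + k + 178*H*k)
1/(y(n, 254) + 90477) = 1/((24 - 1/233 + 178*254*(-1/233)) + 90477) = 1/((24 - 1/233 - 45212/233) + 90477) = 1/(-39621/233 + 90477) = 1/(21041520/233) = 233/21041520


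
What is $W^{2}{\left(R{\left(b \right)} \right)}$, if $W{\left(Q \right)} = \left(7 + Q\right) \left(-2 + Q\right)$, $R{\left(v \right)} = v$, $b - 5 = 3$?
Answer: $8100$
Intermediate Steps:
$b = 8$ ($b = 5 + 3 = 8$)
$W{\left(Q \right)} = \left(-2 + Q\right) \left(7 + Q\right)$
$W^{2}{\left(R{\left(b \right)} \right)} = \left(-14 + 8^{2} + 5 \cdot 8\right)^{2} = \left(-14 + 64 + 40\right)^{2} = 90^{2} = 8100$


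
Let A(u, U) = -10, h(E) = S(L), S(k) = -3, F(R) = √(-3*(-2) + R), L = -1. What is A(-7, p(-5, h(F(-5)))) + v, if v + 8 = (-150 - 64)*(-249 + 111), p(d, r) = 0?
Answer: 29514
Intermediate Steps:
F(R) = √(6 + R)
h(E) = -3
v = 29524 (v = -8 + (-150 - 64)*(-249 + 111) = -8 - 214*(-138) = -8 + 29532 = 29524)
A(-7, p(-5, h(F(-5)))) + v = -10 + 29524 = 29514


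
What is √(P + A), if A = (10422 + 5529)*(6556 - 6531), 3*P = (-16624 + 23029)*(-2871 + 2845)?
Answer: √343265 ≈ 585.89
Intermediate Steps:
P = -55510 (P = ((-16624 + 23029)*(-2871 + 2845))/3 = (6405*(-26))/3 = (⅓)*(-166530) = -55510)
A = 398775 (A = 15951*25 = 398775)
√(P + A) = √(-55510 + 398775) = √343265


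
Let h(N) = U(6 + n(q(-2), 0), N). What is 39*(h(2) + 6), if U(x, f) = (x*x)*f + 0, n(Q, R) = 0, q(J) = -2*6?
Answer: 3042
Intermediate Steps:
q(J) = -12
U(x, f) = f*x² (U(x, f) = x²*f + 0 = f*x² + 0 = f*x²)
h(N) = 36*N (h(N) = N*(6 + 0)² = N*6² = N*36 = 36*N)
39*(h(2) + 6) = 39*(36*2 + 6) = 39*(72 + 6) = 39*78 = 3042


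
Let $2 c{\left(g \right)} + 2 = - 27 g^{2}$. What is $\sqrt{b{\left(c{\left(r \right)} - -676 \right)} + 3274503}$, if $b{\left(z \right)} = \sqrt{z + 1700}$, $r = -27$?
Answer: $\frac{\sqrt{13098012 + 2 i \sqrt{29866}}}{2} \approx 1809.6 + 0.023876 i$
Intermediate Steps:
$c{\left(g \right)} = -1 - \frac{27 g^{2}}{2}$ ($c{\left(g \right)} = -1 + \frac{\left(-27\right) g^{2}}{2} = -1 - \frac{27 g^{2}}{2}$)
$b{\left(z \right)} = \sqrt{1700 + z}$
$\sqrt{b{\left(c{\left(r \right)} - -676 \right)} + 3274503} = \sqrt{\sqrt{1700 - \left(-675 + \frac{19683}{2}\right)} + 3274503} = \sqrt{\sqrt{1700 + \left(\left(-1 - \frac{19683}{2}\right) + 676\right)} + 3274503} = \sqrt{\sqrt{1700 + \left(- \frac{19685}{2} + 676\right)} + 3274503} = \sqrt{\sqrt{1700 - \frac{18333}{2}} + 3274503} = \sqrt{\sqrt{- \frac{14933}{2}} + 3274503} = \sqrt{\frac{i \sqrt{29866}}{2} + 3274503} = \sqrt{3274503 + \frac{i \sqrt{29866}}{2}}$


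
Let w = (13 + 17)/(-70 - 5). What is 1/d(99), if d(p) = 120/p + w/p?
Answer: 495/598 ≈ 0.82776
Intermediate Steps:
w = -⅖ (w = 30/(-75) = 30*(-1/75) = -⅖ ≈ -0.40000)
d(p) = 598/(5*p) (d(p) = 120/p - 2/(5*p) = 598/(5*p))
1/d(99) = 1/((598/5)/99) = 1/((598/5)*(1/99)) = 1/(598/495) = 495/598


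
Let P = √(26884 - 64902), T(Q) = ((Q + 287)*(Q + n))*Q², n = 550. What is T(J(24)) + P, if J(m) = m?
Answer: 102824064 + I*√38018 ≈ 1.0282e+8 + 194.98*I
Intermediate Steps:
T(Q) = Q²*(287 + Q)*(550 + Q) (T(Q) = ((Q + 287)*(Q + 550))*Q² = ((287 + Q)*(550 + Q))*Q² = Q²*(287 + Q)*(550 + Q))
P = I*√38018 (P = √(-38018) = I*√38018 ≈ 194.98*I)
T(J(24)) + P = 24²*(157850 + 24² + 837*24) + I*√38018 = 576*(157850 + 576 + 20088) + I*√38018 = 576*178514 + I*√38018 = 102824064 + I*√38018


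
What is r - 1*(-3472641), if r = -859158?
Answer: 2613483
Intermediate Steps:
r - 1*(-3472641) = -859158 - 1*(-3472641) = -859158 + 3472641 = 2613483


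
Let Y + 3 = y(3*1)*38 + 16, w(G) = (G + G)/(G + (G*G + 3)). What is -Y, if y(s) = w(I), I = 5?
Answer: -809/33 ≈ -24.515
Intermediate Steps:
w(G) = 2*G/(3 + G + G²) (w(G) = (2*G)/(G + (G² + 3)) = (2*G)/(G + (3 + G²)) = (2*G)/(3 + G + G²) = 2*G/(3 + G + G²))
y(s) = 10/33 (y(s) = 2*5/(3 + 5 + 5²) = 2*5/(3 + 5 + 25) = 2*5/33 = 2*5*(1/33) = 10/33)
Y = 809/33 (Y = -3 + ((10/33)*38 + 16) = -3 + (380/33 + 16) = -3 + 908/33 = 809/33 ≈ 24.515)
-Y = -1*809/33 = -809/33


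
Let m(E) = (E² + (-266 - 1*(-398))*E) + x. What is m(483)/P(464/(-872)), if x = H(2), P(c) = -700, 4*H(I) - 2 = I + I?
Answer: -594093/1400 ≈ -424.35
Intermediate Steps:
H(I) = ½ + I/2 (H(I) = ½ + (I + I)/4 = ½ + (2*I)/4 = ½ + I/2)
x = 3/2 (x = ½ + (½)*2 = ½ + 1 = 3/2 ≈ 1.5000)
m(E) = 3/2 + E² + 132*E (m(E) = (E² + (-266 - 1*(-398))*E) + 3/2 = (E² + (-266 + 398)*E) + 3/2 = (E² + 132*E) + 3/2 = 3/2 + E² + 132*E)
m(483)/P(464/(-872)) = (3/2 + 483² + 132*483)/(-700) = (3/2 + 233289 + 63756)*(-1/700) = (594093/2)*(-1/700) = -594093/1400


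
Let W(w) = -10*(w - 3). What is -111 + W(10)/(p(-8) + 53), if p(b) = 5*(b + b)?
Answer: -2927/27 ≈ -108.41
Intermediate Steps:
W(w) = 30 - 10*w (W(w) = -10*(-3 + w) = 30 - 10*w)
p(b) = 10*b (p(b) = 5*(2*b) = 10*b)
-111 + W(10)/(p(-8) + 53) = -111 + (30 - 10*10)/(10*(-8) + 53) = -111 + (30 - 100)/(-80 + 53) = -111 - 70/(-27) = -111 - 1/27*(-70) = -111 + 70/27 = -2927/27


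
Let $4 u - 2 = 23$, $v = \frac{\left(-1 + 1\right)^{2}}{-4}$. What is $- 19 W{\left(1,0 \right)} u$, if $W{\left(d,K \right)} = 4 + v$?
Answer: $-475$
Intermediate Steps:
$v = 0$ ($v = 0^{2} \left(- \frac{1}{4}\right) = 0 \left(- \frac{1}{4}\right) = 0$)
$u = \frac{25}{4}$ ($u = \frac{1}{2} + \frac{1}{4} \cdot 23 = \frac{1}{2} + \frac{23}{4} = \frac{25}{4} \approx 6.25$)
$W{\left(d,K \right)} = 4$ ($W{\left(d,K \right)} = 4 + 0 = 4$)
$- 19 W{\left(1,0 \right)} u = \left(-19\right) 4 \cdot \frac{25}{4} = \left(-76\right) \frac{25}{4} = -475$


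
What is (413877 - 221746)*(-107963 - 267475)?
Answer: -72133278378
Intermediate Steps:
(413877 - 221746)*(-107963 - 267475) = 192131*(-375438) = -72133278378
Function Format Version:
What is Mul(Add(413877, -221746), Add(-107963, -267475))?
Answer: -72133278378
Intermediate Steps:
Mul(Add(413877, -221746), Add(-107963, -267475)) = Mul(192131, -375438) = -72133278378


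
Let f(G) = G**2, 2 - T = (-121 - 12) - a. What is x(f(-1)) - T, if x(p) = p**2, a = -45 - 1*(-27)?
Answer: -116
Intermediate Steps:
a = -18 (a = -45 + 27 = -18)
T = 117 (T = 2 - ((-121 - 12) - 1*(-18)) = 2 - (-133 + 18) = 2 - 1*(-115) = 2 + 115 = 117)
x(f(-1)) - T = ((-1)**2)**2 - 1*117 = 1**2 - 117 = 1 - 117 = -116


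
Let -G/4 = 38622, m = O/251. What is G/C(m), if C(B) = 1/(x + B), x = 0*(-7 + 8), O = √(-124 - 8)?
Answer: -308976*I*√33/251 ≈ -7071.4*I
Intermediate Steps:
O = 2*I*√33 (O = √(-132) = 2*I*√33 ≈ 11.489*I)
x = 0 (x = 0*1 = 0)
m = 2*I*√33/251 (m = (2*I*√33)/251 = (2*I*√33)*(1/251) = 2*I*√33/251 ≈ 0.045773*I)
C(B) = 1/B (C(B) = 1/(0 + B) = 1/B)
G = -154488 (G = -4*38622 = -154488)
G/C(m) = -154488*2*I*√33/251 = -308976*I*√33/251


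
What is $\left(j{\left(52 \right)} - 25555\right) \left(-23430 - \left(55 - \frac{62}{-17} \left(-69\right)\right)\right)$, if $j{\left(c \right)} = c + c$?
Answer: $\frac{10052305117}{17} \approx 5.9131 \cdot 10^{8}$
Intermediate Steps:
$j{\left(c \right)} = 2 c$
$\left(j{\left(52 \right)} - 25555\right) \left(-23430 - \left(55 - \frac{62}{-17} \left(-69\right)\right)\right) = \left(2 \cdot 52 - 25555\right) \left(-23430 - \left(55 - \frac{62}{-17} \left(-69\right)\right)\right) = \left(104 - 25555\right) \left(-23430 - \left(55 - 62 \left(- \frac{1}{17}\right) \left(-69\right)\right)\right) = - 25451 \left(-23430 - - \frac{3343}{17}\right) = - 25451 \left(-23430 + \left(-55 + \frac{4278}{17}\right)\right) = - 25451 \left(-23430 + \frac{3343}{17}\right) = \left(-25451\right) \left(- \frac{394967}{17}\right) = \frac{10052305117}{17}$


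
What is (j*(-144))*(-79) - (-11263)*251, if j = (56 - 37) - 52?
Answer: 2451605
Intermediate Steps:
j = -33 (j = 19 - 52 = -33)
(j*(-144))*(-79) - (-11263)*251 = -33*(-144)*(-79) - (-11263)*251 = 4752*(-79) - 1*(-2827013) = -375408 + 2827013 = 2451605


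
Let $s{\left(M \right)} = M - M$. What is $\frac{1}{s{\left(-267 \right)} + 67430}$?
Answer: $\frac{1}{67430} \approx 1.483 \cdot 10^{-5}$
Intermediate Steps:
$s{\left(M \right)} = 0$
$\frac{1}{s{\left(-267 \right)} + 67430} = \frac{1}{0 + 67430} = \frac{1}{67430}$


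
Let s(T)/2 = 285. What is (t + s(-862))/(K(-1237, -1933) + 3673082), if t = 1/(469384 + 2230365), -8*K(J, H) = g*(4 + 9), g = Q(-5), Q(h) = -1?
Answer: 12310855448/79331230748081 ≈ 0.00015518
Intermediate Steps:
s(T) = 570 (s(T) = 2*285 = 570)
g = -1
K(J, H) = 13/8 (K(J, H) = -(-1)*(4 + 9)/8 = -(-1)*13/8 = -⅛*(-13) = 13/8)
t = 1/2699749 ≈ 3.7040e-7
(t + s(-862))/(K(-1237, -1933) + 3673082) = (1/2699749 + 570)/(13/8 + 3673082) = 1538856931/(2699749*(29384669/8)) = (1538856931/2699749)*(8/29384669) = 12310855448/79331230748081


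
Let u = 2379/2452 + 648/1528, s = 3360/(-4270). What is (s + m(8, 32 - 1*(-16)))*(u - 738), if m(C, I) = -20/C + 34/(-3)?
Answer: 615322218755/57136504 ≈ 10769.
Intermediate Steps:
m(C, I) = -34/3 - 20/C (m(C, I) = -20/C + 34*(-⅓) = -20/C - 34/3 = -34/3 - 20/C)
s = -48/61 (s = 3360*(-1/4270) = -48/61 ≈ -0.78689)
u = 653001/468332 (u = 2379*(1/2452) + 648*(1/1528) = 2379/2452 + 81/191 = 653001/468332 ≈ 1.3943)
(s + m(8, 32 - 1*(-16)))*(u - 738) = (-48/61 + (-34/3 - 20/8))*(653001/468332 - 738) = (-48/61 + (-34/3 - 20*⅛))*(-344976015/468332) = (-48/61 + (-34/3 - 5/2))*(-344976015/468332) = (-48/61 - 83/6)*(-344976015/468332) = -5351/366*(-344976015/468332) = 615322218755/57136504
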